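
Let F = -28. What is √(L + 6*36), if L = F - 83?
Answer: √105 ≈ 10.247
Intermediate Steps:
L = -111 (L = -28 - 83 = -111)
√(L + 6*36) = √(-111 + 6*36) = √(-111 + 216) = √105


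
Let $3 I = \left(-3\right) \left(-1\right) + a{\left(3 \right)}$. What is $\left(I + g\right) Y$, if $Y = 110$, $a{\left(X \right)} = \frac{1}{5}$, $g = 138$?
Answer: $\frac{45892}{3} \approx 15297.0$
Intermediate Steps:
$a{\left(X \right)} = \frac{1}{5}$
$I = \frac{16}{15}$ ($I = \frac{\left(-3\right) \left(-1\right) + \frac{1}{5}}{3} = \frac{3 + \frac{1}{5}}{3} = \frac{1}{3} \cdot \frac{16}{5} = \frac{16}{15} \approx 1.0667$)
$\left(I + g\right) Y = \left(\frac{16}{15} + 138\right) 110 = \frac{2086}{15} \cdot 110 = \frac{45892}{3}$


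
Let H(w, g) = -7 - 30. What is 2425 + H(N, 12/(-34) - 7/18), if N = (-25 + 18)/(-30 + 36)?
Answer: 2388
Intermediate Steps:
N = -7/6 ≈ -1.1667
H(w, g) = -37
2425 + H(N, 12/(-34) - 7/18) = 2425 - 37 = 2388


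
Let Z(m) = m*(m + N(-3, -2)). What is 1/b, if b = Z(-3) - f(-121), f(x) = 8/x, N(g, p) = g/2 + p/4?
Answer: 121/1823 ≈ 0.066374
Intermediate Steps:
N(g, p) = g/2 + p/4 (N(g, p) = g*(½) + p*(¼) = g/2 + p/4)
Z(m) = m*(-2 + m) (Z(m) = m*(m + ((½)*(-3) + (¼)*(-2))) = m*(m + (-3/2 - ½)) = m*(m - 2) = m*(-2 + m))
b = 1823/121 (b = -3*(-2 - 3) - 8/(-121) = -3*(-5) - 8*(-1)/121 = 15 - 1*(-8/121) = 15 + 8/121 = 1823/121 ≈ 15.066)
1/b = 1/(1823/121) = 121/1823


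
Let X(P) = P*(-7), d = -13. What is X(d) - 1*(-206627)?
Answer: 206718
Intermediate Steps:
X(P) = -7*P
X(d) - 1*(-206627) = -7*(-13) - 1*(-206627) = 91 + 206627 = 206718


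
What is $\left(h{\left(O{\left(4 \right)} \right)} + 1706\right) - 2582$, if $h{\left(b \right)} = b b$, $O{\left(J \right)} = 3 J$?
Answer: $-732$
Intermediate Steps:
$h{\left(b \right)} = b^{2}$
$\left(h{\left(O{\left(4 \right)} \right)} + 1706\right) - 2582 = \left(\left(3 \cdot 4\right)^{2} + 1706\right) - 2582 = \left(12^{2} + 1706\right) - 2582 = \left(144 + 1706\right) - 2582 = 1850 - 2582 = -732$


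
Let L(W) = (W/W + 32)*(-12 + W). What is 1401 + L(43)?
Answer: 2424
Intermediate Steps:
L(W) = -396 + 33*W (L(W) = (1 + 32)*(-12 + W) = 33*(-12 + W) = -396 + 33*W)
1401 + L(43) = 1401 + (-396 + 33*43) = 1401 + (-396 + 1419) = 1401 + 1023 = 2424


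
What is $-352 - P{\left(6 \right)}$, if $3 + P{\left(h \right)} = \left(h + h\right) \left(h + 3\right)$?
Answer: $-457$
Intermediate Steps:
$P{\left(h \right)} = -3 + 2 h \left(3 + h\right)$ ($P{\left(h \right)} = -3 + \left(h + h\right) \left(h + 3\right) = -3 + 2 h \left(3 + h\right)$)
$-352 - P{\left(6 \right)} = -352 - \left(-3 + 2 \cdot 6^{2} + 6 \cdot 6\right) = -352 - \left(-3 + 2 \cdot 36 + 36\right) = -352 - \left(-3 + 72 + 36\right) = -352 - 105 = -457$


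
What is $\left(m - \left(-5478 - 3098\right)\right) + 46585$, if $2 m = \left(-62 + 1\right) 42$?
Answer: $53880$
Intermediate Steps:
$m = -1281$ ($m = \frac{\left(-62 + 1\right) 42}{2} = \frac{\left(-61\right) 42}{2} = \frac{1}{2} \left(-2562\right) = -1281$)
$\left(m - \left(-5478 - 3098\right)\right) + 46585 = \left(-1281 - \left(-5478 - 3098\right)\right) + 46585 = \left(-1281 - -8576\right) + 46585 = \left(-1281 + 8576\right) + 46585 = 7295 + 46585 = 53880$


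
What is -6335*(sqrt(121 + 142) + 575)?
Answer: -3642625 - 6335*sqrt(263) ≈ -3.7454e+6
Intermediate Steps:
-6335*(sqrt(121 + 142) + 575) = -6335*(sqrt(263) + 575) = -6335*(575 + sqrt(263)) = -3642625 - 6335*sqrt(263)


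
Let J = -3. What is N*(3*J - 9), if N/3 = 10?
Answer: -540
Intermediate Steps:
N = 30 (N = 3*10 = 30)
N*(3*J - 9) = 30*(3*(-3) - 9) = 30*(-9 - 9) = 30*(-18) = -540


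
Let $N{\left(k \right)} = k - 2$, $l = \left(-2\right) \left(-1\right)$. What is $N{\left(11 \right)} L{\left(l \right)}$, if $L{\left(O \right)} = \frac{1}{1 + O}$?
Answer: $3$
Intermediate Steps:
$l = 2$
$N{\left(k \right)} = -2 + k$ ($N{\left(k \right)} = k - 2 = -2 + k$)
$N{\left(11 \right)} L{\left(l \right)} = \frac{-2 + 11}{1 + 2} = \frac{9}{3} = 9 \cdot \frac{1}{3} = 3$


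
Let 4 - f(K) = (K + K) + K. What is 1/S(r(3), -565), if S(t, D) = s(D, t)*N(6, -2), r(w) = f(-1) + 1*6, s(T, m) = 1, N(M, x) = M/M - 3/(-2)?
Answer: ⅖ ≈ 0.40000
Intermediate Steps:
N(M, x) = 5/2 (N(M, x) = 1 - 3*(-½) = 1 + 3/2 = 5/2)
f(K) = 4 - 3*K (f(K) = 4 - ((K + K) + K) = 4 - (2*K + K) = 4 - 3*K)
r(w) = 13 (r(w) = (4 - 3*(-1)) + 1*6 = (4 + 3) + 6 = 7 + 6 = 13)
S(t, D) = 5/2 (S(t, D) = 1*(5/2) = 5/2)
1/S(r(3), -565) = 1/(5/2) = ⅖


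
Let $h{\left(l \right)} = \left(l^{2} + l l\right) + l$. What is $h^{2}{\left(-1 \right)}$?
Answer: $1$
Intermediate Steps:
$h{\left(l \right)} = l + 2 l^{2}$ ($h{\left(l \right)} = \left(l^{2} + l^{2}\right) + l = 2 l^{2} + l = l + 2 l^{2}$)
$h^{2}{\left(-1 \right)} = \left(- (1 + 2 \left(-1\right))\right)^{2} = \left(- (1 - 2)\right)^{2} = \left(\left(-1\right) \left(-1\right)\right)^{2} = 1^{2} = 1$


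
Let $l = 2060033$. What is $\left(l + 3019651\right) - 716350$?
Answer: $4363334$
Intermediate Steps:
$\left(l + 3019651\right) - 716350 = \left(2060033 + 3019651\right) - 716350 = 5079684 - 716350 = 4363334$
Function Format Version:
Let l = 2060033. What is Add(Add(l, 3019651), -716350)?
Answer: 4363334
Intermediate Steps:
Add(Add(l, 3019651), -716350) = Add(Add(2060033, 3019651), -716350) = Add(5079684, -716350) = 4363334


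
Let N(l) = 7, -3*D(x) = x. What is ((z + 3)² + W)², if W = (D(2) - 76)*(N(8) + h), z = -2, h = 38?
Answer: 11895601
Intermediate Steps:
D(x) = -x/3
W = -3450 (W = (-⅓*2 - 76)*(7 + 38) = (-⅔ - 76)*45 = -230/3*45 = -3450)
((z + 3)² + W)² = ((-2 + 3)² - 3450)² = (1² - 3450)² = (1 - 3450)² = (-3449)² = 11895601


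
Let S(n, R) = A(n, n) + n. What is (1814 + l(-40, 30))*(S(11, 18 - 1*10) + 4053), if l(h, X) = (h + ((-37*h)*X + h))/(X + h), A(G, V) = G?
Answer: -10668350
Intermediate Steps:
S(n, R) = 2*n (S(n, R) = n + n = 2*n)
l(h, X) = (2*h - 37*X*h)/(X + h) (l(h, X) = (h + (-37*X*h + h))/(X + h) = (h + (h - 37*X*h))/(X + h) = (2*h - 37*X*h)/(X + h))
(1814 + l(-40, 30))*(S(11, 18 - 1*10) + 4053) = (1814 - 40*(2 - 37*30)/(30 - 40))*(2*11 + 4053) = (1814 - 40*(2 - 1110)/(-10))*(22 + 4053) = (1814 - 40*(-⅒)*(-1108))*4075 = (1814 - 4432)*4075 = -2618*4075 = -10668350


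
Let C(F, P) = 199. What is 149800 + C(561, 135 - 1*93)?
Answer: 149999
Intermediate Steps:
149800 + C(561, 135 - 1*93) = 149800 + 199 = 149999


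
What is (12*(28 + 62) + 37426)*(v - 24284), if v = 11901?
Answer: -476819798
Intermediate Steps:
(12*(28 + 62) + 37426)*(v - 24284) = (12*(28 + 62) + 37426)*(11901 - 24284) = (12*90 + 37426)*(-12383) = (1080 + 37426)*(-12383) = 38506*(-12383) = -476819798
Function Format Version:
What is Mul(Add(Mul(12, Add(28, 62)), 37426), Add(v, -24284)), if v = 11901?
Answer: -476819798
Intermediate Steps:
Mul(Add(Mul(12, Add(28, 62)), 37426), Add(v, -24284)) = Mul(Add(Mul(12, Add(28, 62)), 37426), Add(11901, -24284)) = Mul(Add(Mul(12, 90), 37426), -12383) = Mul(Add(1080, 37426), -12383) = Mul(38506, -12383) = -476819798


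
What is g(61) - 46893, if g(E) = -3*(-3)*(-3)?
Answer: -46920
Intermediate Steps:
g(E) = -27 (g(E) = 9*(-3) = -27)
g(61) - 46893 = -27 - 46893 = -46920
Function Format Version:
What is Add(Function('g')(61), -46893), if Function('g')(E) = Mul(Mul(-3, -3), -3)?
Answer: -46920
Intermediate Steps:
Function('g')(E) = -27 (Function('g')(E) = Mul(9, -3) = -27)
Add(Function('g')(61), -46893) = Add(-27, -46893) = -46920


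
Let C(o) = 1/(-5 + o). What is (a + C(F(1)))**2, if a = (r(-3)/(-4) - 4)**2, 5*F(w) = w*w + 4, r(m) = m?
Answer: 27225/256 ≈ 106.35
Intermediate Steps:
F(w) = 4/5 + w**2/5 (F(w) = (w*w + 4)/5 = (w**2 + 4)/5 = (4 + w**2)/5 = 4/5 + w**2/5)
a = 169/16 (a = (-3/(-4) - 4)**2 = (-3*(-1/4) - 4)**2 = (3/4 - 4)**2 = (-13/4)**2 = 169/16 ≈ 10.563)
(a + C(F(1)))**2 = (169/16 + 1/(-5 + (4/5 + (1/5)*1**2)))**2 = (169/16 + 1/(-5 + (4/5 + (1/5)*1)))**2 = (169/16 + 1/(-5 + (4/5 + 1/5)))**2 = (169/16 + 1/(-5 + 1))**2 = (169/16 + 1/(-4))**2 = (169/16 - 1/4)**2 = (165/16)**2 = 27225/256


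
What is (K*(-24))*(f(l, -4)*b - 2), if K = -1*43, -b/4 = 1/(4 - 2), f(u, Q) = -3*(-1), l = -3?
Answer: -8256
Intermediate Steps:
f(u, Q) = 3
b = -2 (b = -4/(4 - 2) = -4/2 = -4*½ = -2)
K = -43
(K*(-24))*(f(l, -4)*b - 2) = (-43*(-24))*(3*(-2) - 2) = 1032*(-6 - 2) = 1032*(-8) = -8256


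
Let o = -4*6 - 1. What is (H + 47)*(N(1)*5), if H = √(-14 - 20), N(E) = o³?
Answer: -3671875 - 78125*I*√34 ≈ -3.6719e+6 - 4.5554e+5*I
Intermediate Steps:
o = -25 (o = -24 - 1 = -25)
N(E) = -15625 (N(E) = (-25)³ = -15625)
H = I*√34 (H = √(-34) = I*√34 ≈ 5.8309*I)
(H + 47)*(N(1)*5) = (I*√34 + 47)*(-15625*5) = (47 + I*√34)*(-78125) = -3671875 - 78125*I*√34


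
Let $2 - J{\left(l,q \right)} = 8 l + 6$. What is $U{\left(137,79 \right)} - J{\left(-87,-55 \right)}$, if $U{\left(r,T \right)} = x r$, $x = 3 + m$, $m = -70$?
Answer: $-9871$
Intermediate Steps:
$x = -67$ ($x = 3 - 70 = -67$)
$J{\left(l,q \right)} = -4 - 8 l$ ($J{\left(l,q \right)} = 2 - \left(8 l + 6\right) = 2 - \left(6 + 8 l\right) = -4 - 8 l$)
$U{\left(r,T \right)} = - 67 r$
$U{\left(137,79 \right)} - J{\left(-87,-55 \right)} = \left(-67\right) 137 - \left(-4 - -696\right) = -9179 - \left(-4 + 696\right) = -9179 - 692 = -9871$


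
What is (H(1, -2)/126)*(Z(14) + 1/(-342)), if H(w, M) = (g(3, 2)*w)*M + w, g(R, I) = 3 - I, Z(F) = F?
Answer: -4787/43092 ≈ -0.11109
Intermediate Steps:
H(w, M) = w + M*w (H(w, M) = ((3 - 1*2)*w)*M + w = ((3 - 2)*w)*M + w = (1*w)*M + w = w*M + w = M*w + w = w + M*w)
(H(1, -2)/126)*(Z(14) + 1/(-342)) = ((1*(1 - 2))/126)*(14 + 1/(-342)) = ((1*(-1))*(1/126))*(14 - 1/342) = -1*1/126*(4787/342) = -1/126*4787/342 = -4787/43092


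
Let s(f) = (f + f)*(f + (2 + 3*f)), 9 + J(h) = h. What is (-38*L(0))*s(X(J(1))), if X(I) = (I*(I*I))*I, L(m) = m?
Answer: 0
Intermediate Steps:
J(h) = -9 + h
X(I) = I**4 (X(I) = (I*I**2)*I = I**3*I = I**4)
s(f) = 2*f*(2 + 4*f) (s(f) = (2*f)*(2 + 4*f) = 2*f*(2 + 4*f))
(-38*L(0))*s(X(J(1))) = (-38*0)*(4*(-9 + 1)**4*(1 + 2*(-9 + 1)**4)) = 0*(4*(-8)**4*(1 + 2*(-8)**4)) = 0*(4*4096*(1 + 2*4096)) = 0*(4*4096*(1 + 8192)) = 0*(4*4096*8193) = 0*134234112 = 0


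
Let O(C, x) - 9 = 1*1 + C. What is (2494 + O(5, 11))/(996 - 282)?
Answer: 2509/714 ≈ 3.5140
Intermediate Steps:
O(C, x) = 10 + C (O(C, x) = 9 + (1*1 + C) = 9 + (1 + C) = 10 + C)
(2494 + O(5, 11))/(996 - 282) = (2494 + (10 + 5))/(996 - 282) = (2494 + 15)/714 = 2509*(1/714) = 2509/714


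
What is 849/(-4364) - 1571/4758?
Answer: -5447693/10381956 ≈ -0.52473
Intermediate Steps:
849/(-4364) - 1571/4758 = 849*(-1/4364) - 1571*1/4758 = -849/4364 - 1571/4758 = -5447693/10381956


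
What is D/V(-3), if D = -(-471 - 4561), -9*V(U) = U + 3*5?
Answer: -3774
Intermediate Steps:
V(U) = -5/3 - U/9 (V(U) = -(U + 3*5)/9 = -(U + 15)/9 = -(15 + U)/9 = -5/3 - U/9)
D = 5032 (D = -1*(-5032) = 5032)
D/V(-3) = 5032/(-5/3 - ⅑*(-3)) = 5032/(-5/3 + ⅓) = 5032/(-4/3) = 5032*(-¾) = -3774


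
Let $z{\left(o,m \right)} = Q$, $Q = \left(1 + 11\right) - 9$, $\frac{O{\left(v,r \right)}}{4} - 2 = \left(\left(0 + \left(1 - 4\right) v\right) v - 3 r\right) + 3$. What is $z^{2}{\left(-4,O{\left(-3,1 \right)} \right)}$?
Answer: $9$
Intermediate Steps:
$O{\left(v,r \right)} = 20 - 12 r - 12 v^{2}$ ($O{\left(v,r \right)} = 8 + 4 \left(\left(\left(0 + \left(1 - 4\right) v\right) v - 3 r\right) + 3\right) = 8 + 4 \left(\left(\left(0 - 3 v\right) v - 3 r\right) + 3\right) = 8 + 4 \left(\left(- 3 v v - 3 r\right) + 3\right) = 8 + 4 \left(\left(- 3 v^{2} - 3 r\right) + 3\right) = 8 + 4 \left(\left(- 3 r - 3 v^{2}\right) + 3\right) = 8 + 4 \left(3 - 3 r - 3 v^{2}\right) = 8 - \left(-12 + 12 r + 12 v^{2}\right) = 20 - 12 r - 12 v^{2}$)
$Q = 3$ ($Q = 12 - 9 = 3$)
$z{\left(o,m \right)} = 3$
$z^{2}{\left(-4,O{\left(-3,1 \right)} \right)} = 3^{2} = 9$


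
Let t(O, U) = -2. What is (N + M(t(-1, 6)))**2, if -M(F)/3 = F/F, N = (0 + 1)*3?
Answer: 0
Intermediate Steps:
N = 3 (N = 1*3 = 3)
M(F) = -3 (M(F) = -3*F/F = -3*1 = -3)
(N + M(t(-1, 6)))**2 = (3 - 3)**2 = 0**2 = 0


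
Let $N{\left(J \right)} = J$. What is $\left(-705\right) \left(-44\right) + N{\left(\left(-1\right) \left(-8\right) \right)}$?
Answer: $31028$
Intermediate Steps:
$\left(-705\right) \left(-44\right) + N{\left(\left(-1\right) \left(-8\right) \right)} = \left(-705\right) \left(-44\right) - -8 = 31020 + 8 = 31028$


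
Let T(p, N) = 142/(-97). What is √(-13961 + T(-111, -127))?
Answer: I*√131372823/97 ≈ 118.16*I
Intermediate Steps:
T(p, N) = -142/97 (T(p, N) = 142*(-1/97) = -142/97)
√(-13961 + T(-111, -127)) = √(-13961 - 142/97) = √(-1354359/97) = I*√131372823/97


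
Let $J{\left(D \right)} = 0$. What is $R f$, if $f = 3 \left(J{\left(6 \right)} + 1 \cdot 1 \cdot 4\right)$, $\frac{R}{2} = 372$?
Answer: $8928$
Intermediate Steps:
$R = 744$ ($R = 2 \cdot 372 = 744$)
$f = 12$ ($f = 3 \left(0 + 1 \cdot 1 \cdot 4\right) = 3 \left(0 + 1 \cdot 4\right) = 3 \left(0 + 4\right) = 3 \cdot 4 = 12$)
$R f = 744 \cdot 12 = 8928$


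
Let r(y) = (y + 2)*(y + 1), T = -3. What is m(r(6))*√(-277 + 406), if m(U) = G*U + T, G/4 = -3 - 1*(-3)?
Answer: -3*√129 ≈ -34.073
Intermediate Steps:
r(y) = (1 + y)*(2 + y) (r(y) = (2 + y)*(1 + y) = (1 + y)*(2 + y))
G = 0 (G = 4*(-3 - 1*(-3)) = 4*(-3 + 3) = 4*0 = 0)
m(U) = -3 (m(U) = 0*U - 3 = 0 - 3 = -3)
m(r(6))*√(-277 + 406) = -3*√(-277 + 406) = -3*√129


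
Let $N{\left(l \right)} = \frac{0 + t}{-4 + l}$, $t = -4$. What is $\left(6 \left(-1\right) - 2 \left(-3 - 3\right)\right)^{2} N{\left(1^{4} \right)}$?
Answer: $48$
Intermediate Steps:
$N{\left(l \right)} = - \frac{4}{-4 + l}$ ($N{\left(l \right)} = \frac{0 - 4}{-4 + l} = - \frac{4}{-4 + l}$)
$\left(6 \left(-1\right) - 2 \left(-3 - 3\right)\right)^{2} N{\left(1^{4} \right)} = \left(6 \left(-1\right) - 2 \left(-3 - 3\right)\right)^{2} \left(- \frac{4}{-4 + 1^{4}}\right) = \left(-6 - -12\right)^{2} \left(- \frac{4}{-4 + 1}\right) = \left(-6 + 12\right)^{2} \left(- \frac{4}{-3}\right) = 6^{2} \left(\left(-4\right) \left(- \frac{1}{3}\right)\right) = 36 \cdot \frac{4}{3} = 48$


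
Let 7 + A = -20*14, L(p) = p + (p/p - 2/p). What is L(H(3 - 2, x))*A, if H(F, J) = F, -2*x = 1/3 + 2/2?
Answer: 0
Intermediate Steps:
x = -2/3 (x = -(1/3 + 2/2)/2 = -(1*(1/3) + 2*(1/2))/2 = -(1/3 + 1)/2 = -1/2*4/3 = -2/3 ≈ -0.66667)
L(p) = 1 + p - 2/p (L(p) = p + (1 - 2/p) = 1 + p - 2/p)
A = -287 (A = -7 - 20*14 = -7 - 280 = -287)
L(H(3 - 2, x))*A = (1 + (3 - 2) - 2/(3 - 2))*(-287) = (1 + 1 - 2/1)*(-287) = (1 + 1 - 2*1)*(-287) = (1 + 1 - 2)*(-287) = 0*(-287) = 0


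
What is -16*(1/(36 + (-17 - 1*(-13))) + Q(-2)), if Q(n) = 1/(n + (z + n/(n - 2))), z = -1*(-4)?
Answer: -69/10 ≈ -6.9000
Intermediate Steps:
z = 4
Q(n) = 1/(4 + n + n/(-2 + n)) (Q(n) = 1/(n + (4 + n/(n - 2))) = 1/(n + (4 + n/(-2 + n))) = 1/(4 + n + n/(-2 + n)))
-16*(1/(36 + (-17 - 1*(-13))) + Q(-2)) = -16*(1/(36 + (-17 - 1*(-13))) + (-2 - 2)/(-8 + (-2)² + 3*(-2))) = -16*(1/(36 + (-17 + 13)) - 4/(-8 + 4 - 6)) = -16*(1/(36 - 4) - 4/(-10)) = -16*(1/32 - ⅒*(-4)) = -16*(1/32 + ⅖) = -16*69/160 = -69/10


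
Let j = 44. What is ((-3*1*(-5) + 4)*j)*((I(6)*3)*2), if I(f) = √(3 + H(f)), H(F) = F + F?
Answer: 5016*√15 ≈ 19427.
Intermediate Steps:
H(F) = 2*F
I(f) = √(3 + 2*f)
((-3*1*(-5) + 4)*j)*((I(6)*3)*2) = ((-3*1*(-5) + 4)*44)*((√(3 + 2*6)*3)*2) = ((-3*(-5) + 4)*44)*((√(3 + 12)*3)*2) = ((15 + 4)*44)*((√15*3)*2) = (19*44)*((3*√15)*2) = 836*(6*√15) = 5016*√15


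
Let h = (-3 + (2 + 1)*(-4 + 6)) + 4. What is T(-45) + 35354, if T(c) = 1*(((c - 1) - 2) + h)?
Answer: 35313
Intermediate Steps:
h = 7 (h = (-3 + 3*2) + 4 = (-3 + 6) + 4 = 3 + 4 = 7)
T(c) = 4 + c (T(c) = 1*(((c - 1) - 2) + 7) = 1*(((-1 + c) - 2) + 7) = 1*((-3 + c) + 7) = 1*(4 + c) = 4 + c)
T(-45) + 35354 = (4 - 45) + 35354 = -41 + 35354 = 35313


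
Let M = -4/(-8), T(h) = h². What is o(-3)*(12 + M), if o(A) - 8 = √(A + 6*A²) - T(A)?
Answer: -25/2 + 25*√51/2 ≈ 76.768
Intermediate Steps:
M = ½ (M = -4*(-⅛) = ½ ≈ 0.50000)
o(A) = 8 + √(A + 6*A²) - A² (o(A) = 8 + (√(A + 6*A²) - A²) = 8 + √(A + 6*A²) - A²)
o(-3)*(12 + M) = (8 + √(-3*(1 + 6*(-3))) - 1*(-3)²)*(12 + ½) = (8 + √(-3*(1 - 18)) - 1*9)*(25/2) = (8 + √(-3*(-17)) - 9)*(25/2) = (8 + √51 - 9)*(25/2) = (-1 + √51)*(25/2) = -25/2 + 25*√51/2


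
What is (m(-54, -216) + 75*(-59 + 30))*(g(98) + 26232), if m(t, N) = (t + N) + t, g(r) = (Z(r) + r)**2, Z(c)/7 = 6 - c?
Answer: -810545652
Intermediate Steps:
Z(c) = 42 - 7*c (Z(c) = 7*(6 - c) = 42 - 7*c)
g(r) = (42 - 6*r)**2 (g(r) = ((42 - 7*r) + r)**2 = (42 - 6*r)**2)
m(t, N) = N + 2*t (m(t, N) = (N + t) + t = N + 2*t)
(m(-54, -216) + 75*(-59 + 30))*(g(98) + 26232) = ((-216 + 2*(-54)) + 75*(-59 + 30))*(36*(-7 + 98)**2 + 26232) = ((-216 - 108) + 75*(-29))*(36*91**2 + 26232) = (-324 - 2175)*(36*8281 + 26232) = -2499*(298116 + 26232) = -2499*324348 = -810545652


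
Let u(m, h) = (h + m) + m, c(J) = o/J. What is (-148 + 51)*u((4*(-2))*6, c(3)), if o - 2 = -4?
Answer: 28130/3 ≈ 9376.7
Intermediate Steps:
o = -2 (o = 2 - 4 = -2)
c(J) = -2/J
u(m, h) = h + 2*m
(-148 + 51)*u((4*(-2))*6, c(3)) = (-148 + 51)*(-2/3 + 2*((4*(-2))*6)) = -97*(-2*⅓ + 2*(-8*6)) = -97*(-⅔ + 2*(-48)) = -97*(-⅔ - 96) = -97*(-290/3) = 28130/3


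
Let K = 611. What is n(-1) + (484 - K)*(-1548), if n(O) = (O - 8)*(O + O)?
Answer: 196614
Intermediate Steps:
n(O) = 2*O*(-8 + O) (n(O) = (-8 + O)*(2*O) = 2*O*(-8 + O))
n(-1) + (484 - K)*(-1548) = 2*(-1)*(-8 - 1) + (484 - 1*611)*(-1548) = 2*(-1)*(-9) + (484 - 611)*(-1548) = 18 - 127*(-1548) = 18 + 196596 = 196614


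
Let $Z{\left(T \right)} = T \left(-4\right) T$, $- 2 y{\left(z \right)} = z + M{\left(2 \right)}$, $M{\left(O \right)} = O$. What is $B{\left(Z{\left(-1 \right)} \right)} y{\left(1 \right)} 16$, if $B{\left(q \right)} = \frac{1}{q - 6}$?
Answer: $\frac{12}{5} \approx 2.4$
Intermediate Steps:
$y{\left(z \right)} = -1 - \frac{z}{2}$ ($y{\left(z \right)} = - \frac{z + 2}{2} = - \frac{2 + z}{2} = -1 - \frac{z}{2}$)
$Z{\left(T \right)} = - 4 T^{2}$ ($Z{\left(T \right)} = - 4 T T = - 4 T^{2}$)
$B{\left(q \right)} = \frac{1}{-6 + q}$
$B{\left(Z{\left(-1 \right)} \right)} y{\left(1 \right)} 16 = \frac{-1 - \frac{1}{2}}{-6 - 4 \left(-1\right)^{2}} \cdot 16 = \frac{-1 - \frac{1}{2}}{-6 - 4} \cdot 16 = \frac{1}{-6 - 4} \left(- \frac{3}{2}\right) 16 = \frac{1}{-10} \left(- \frac{3}{2}\right) 16 = \left(- \frac{1}{10}\right) \left(- \frac{3}{2}\right) 16 = \frac{3}{20} \cdot 16 = \frac{12}{5}$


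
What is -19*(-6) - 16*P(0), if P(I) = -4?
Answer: 178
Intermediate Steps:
-19*(-6) - 16*P(0) = -19*(-6) - 16*(-4) = 114 + 64 = 178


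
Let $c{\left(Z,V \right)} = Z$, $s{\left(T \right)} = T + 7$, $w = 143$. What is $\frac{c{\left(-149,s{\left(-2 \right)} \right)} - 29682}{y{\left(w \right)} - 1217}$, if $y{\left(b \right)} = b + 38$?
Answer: $\frac{29831}{1036} \approx 28.794$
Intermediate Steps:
$y{\left(b \right)} = 38 + b$
$s{\left(T \right)} = 7 + T$
$\frac{c{\left(-149,s{\left(-2 \right)} \right)} - 29682}{y{\left(w \right)} - 1217} = \frac{-149 - 29682}{\left(38 + 143\right) - 1217} = - \frac{29831}{181 - 1217} = - \frac{29831}{-1036} = \left(-29831\right) \left(- \frac{1}{1036}\right) = \frac{29831}{1036}$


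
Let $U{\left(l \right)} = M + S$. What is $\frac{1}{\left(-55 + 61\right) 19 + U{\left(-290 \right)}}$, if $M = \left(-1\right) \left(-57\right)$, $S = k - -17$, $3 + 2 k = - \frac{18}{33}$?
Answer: $\frac{22}{4097} \approx 0.0053698$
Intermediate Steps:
$k = - \frac{39}{22}$ ($k = - \frac{3}{2} + \frac{\left(-18\right) \frac{1}{33}}{2} = - \frac{3}{2} + \frac{1}{2} \left(- \frac{6}{11}\right) = - \frac{3}{2} - \frac{3}{11} = - \frac{39}{22} \approx -1.7727$)
$S = \frac{335}{22}$ ($S = - \frac{39}{22} - -17 = - \frac{39}{22} + 17 = \frac{335}{22} \approx 15.227$)
$M = 57$
$U{\left(l \right)} = \frac{1589}{22}$ ($U{\left(l \right)} = 57 + \frac{335}{22} = \frac{1589}{22}$)
$\frac{1}{\left(-55 + 61\right) 19 + U{\left(-290 \right)}} = \frac{1}{\left(-55 + 61\right) 19 + \frac{1589}{22}} = \frac{1}{6 \cdot 19 + \frac{1589}{22}} = \frac{1}{114 + \frac{1589}{22}} = \frac{1}{\frac{4097}{22}} = \frac{22}{4097}$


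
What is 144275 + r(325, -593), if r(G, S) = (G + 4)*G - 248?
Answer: 250952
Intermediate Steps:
r(G, S) = -248 + G*(4 + G) (r(G, S) = (4 + G)*G - 248 = G*(4 + G) - 248 = -248 + G*(4 + G))
144275 + r(325, -593) = 144275 + (-248 + 325**2 + 4*325) = 144275 + (-248 + 105625 + 1300) = 144275 + 106677 = 250952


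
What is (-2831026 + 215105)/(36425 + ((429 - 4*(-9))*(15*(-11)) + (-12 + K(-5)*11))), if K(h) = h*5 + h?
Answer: 373703/5806 ≈ 64.365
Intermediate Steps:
K(h) = 6*h (K(h) = 5*h + h = 6*h)
(-2831026 + 215105)/(36425 + ((429 - 4*(-9))*(15*(-11)) + (-12 + K(-5)*11))) = (-2831026 + 215105)/(36425 + ((429 - 4*(-9))*(15*(-11)) + (-12 + (6*(-5))*11))) = -2615921/(36425 + ((429 + 36)*(-165) + (-12 - 30*11))) = -2615921/(36425 + (465*(-165) + (-12 - 330))) = -2615921/(36425 + (-76725 - 342)) = -2615921/(36425 - 77067) = -2615921/(-40642) = -2615921*(-1/40642) = 373703/5806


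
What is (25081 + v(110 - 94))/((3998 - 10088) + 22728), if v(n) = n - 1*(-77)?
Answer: 12587/8319 ≈ 1.5130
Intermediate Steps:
v(n) = 77 + n (v(n) = n + 77 = 77 + n)
(25081 + v(110 - 94))/((3998 - 10088) + 22728) = (25081 + (77 + (110 - 94)))/((3998 - 10088) + 22728) = (25081 + (77 + 16))/(-6090 + 22728) = (25081 + 93)/16638 = 25174*(1/16638) = 12587/8319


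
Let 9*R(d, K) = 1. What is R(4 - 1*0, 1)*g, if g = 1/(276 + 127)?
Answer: 1/3627 ≈ 0.00027571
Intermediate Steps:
R(d, K) = ⅑ (R(d, K) = (⅑)*1 = ⅑)
g = 1/403 ≈ 0.0024814
R(4 - 1*0, 1)*g = (⅑)*(1/403) = 1/3627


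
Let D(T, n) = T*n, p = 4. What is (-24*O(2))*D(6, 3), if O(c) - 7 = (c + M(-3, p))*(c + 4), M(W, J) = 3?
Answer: -15984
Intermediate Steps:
O(c) = 7 + (3 + c)*(4 + c) (O(c) = 7 + (c + 3)*(c + 4) = 7 + (3 + c)*(4 + c))
(-24*O(2))*D(6, 3) = (-24*(19 + 2² + 7*2))*(6*3) = -24*(19 + 4 + 14)*18 = -24*37*18 = -888*18 = -15984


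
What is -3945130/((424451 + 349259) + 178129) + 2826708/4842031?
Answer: -2344552977574/658404849287 ≈ -3.5610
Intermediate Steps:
-3945130/((424451 + 349259) + 178129) + 2826708/4842031 = -3945130/(773710 + 178129) + 2826708*(1/4842031) = -3945130/951839 + 2826708/4842031 = -3945130*1/951839 + 2826708/4842031 = -563590/135977 + 2826708/4842031 = -2344552977574/658404849287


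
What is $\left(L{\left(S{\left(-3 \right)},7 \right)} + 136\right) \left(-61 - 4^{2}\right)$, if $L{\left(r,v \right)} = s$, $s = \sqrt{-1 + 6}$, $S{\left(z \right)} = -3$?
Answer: $-10472 - 77 \sqrt{5} \approx -10644.0$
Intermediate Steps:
$s = \sqrt{5} \approx 2.2361$
$L{\left(r,v \right)} = \sqrt{5}$
$\left(L{\left(S{\left(-3 \right)},7 \right)} + 136\right) \left(-61 - 4^{2}\right) = \left(\sqrt{5} + 136\right) \left(-61 - 4^{2}\right) = \left(136 + \sqrt{5}\right) \left(-61 - 16\right) = \left(136 + \sqrt{5}\right) \left(-77\right) = -10472 - 77 \sqrt{5}$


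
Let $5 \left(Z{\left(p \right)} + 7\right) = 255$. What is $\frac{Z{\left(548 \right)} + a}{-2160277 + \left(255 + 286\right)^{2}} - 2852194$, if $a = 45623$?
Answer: $- \frac{5326746151291}{1867596} \approx -2.8522 \cdot 10^{6}$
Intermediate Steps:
$Z{\left(p \right)} = 44$ ($Z{\left(p \right)} = -7 + \frac{1}{5} \cdot 255 = -7 + 51 = 44$)
$\frac{Z{\left(548 \right)} + a}{-2160277 + \left(255 + 286\right)^{2}} - 2852194 = \frac{44 + 45623}{-2160277 + \left(255 + 286\right)^{2}} - 2852194 = \frac{45667}{-2160277 + 541^{2}} - 2852194 = \frac{45667}{-2160277 + 292681} - 2852194 = \frac{45667}{-1867596} - 2852194 = 45667 \left(- \frac{1}{1867596}\right) - 2852194 = - \frac{45667}{1867596} - 2852194 = - \frac{5326746151291}{1867596}$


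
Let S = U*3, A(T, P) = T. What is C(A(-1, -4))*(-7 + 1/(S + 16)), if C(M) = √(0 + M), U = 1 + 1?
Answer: -153*I/22 ≈ -6.9545*I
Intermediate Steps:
U = 2
S = 6 (S = 2*3 = 6)
C(M) = √M
C(A(-1, -4))*(-7 + 1/(S + 16)) = √(-1)*(-7 + 1/(6 + 16)) = I*(-7 + 1/22) = I*(-153/22) = -153*I/22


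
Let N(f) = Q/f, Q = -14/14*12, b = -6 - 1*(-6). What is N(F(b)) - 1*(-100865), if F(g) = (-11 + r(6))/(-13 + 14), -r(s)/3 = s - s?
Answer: 1109527/11 ≈ 1.0087e+5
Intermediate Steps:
b = 0 (b = -6 + 6 = 0)
r(s) = 0 (r(s) = -3*(s - s) = -3*0 = 0)
F(g) = -11 (F(g) = (-11 + 0)/(-13 + 14) = -11/1 = -11*1 = -11)
Q = -12 (Q = -14*1/14*12 = -1*12 = -12)
N(f) = -12/f
N(F(b)) - 1*(-100865) = -12/(-11) - 1*(-100865) = -12*(-1/11) + 100865 = 12/11 + 100865 = 1109527/11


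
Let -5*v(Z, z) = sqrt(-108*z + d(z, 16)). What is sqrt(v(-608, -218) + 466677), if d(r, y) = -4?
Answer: sqrt(11666925 - 10*sqrt(5885))/5 ≈ 683.12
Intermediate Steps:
v(Z, z) = -sqrt(-4 - 108*z)/5 (v(Z, z) = -sqrt(-108*z - 4)/5 = -sqrt(-4 - 108*z)/5)
sqrt(v(-608, -218) + 466677) = sqrt(-2*sqrt(-1 - 27*(-218))/5 + 466677) = sqrt(-2*sqrt(-1 + 5886)/5 + 466677) = sqrt(-2*sqrt(5885)/5 + 466677) = sqrt(466677 - 2*sqrt(5885)/5)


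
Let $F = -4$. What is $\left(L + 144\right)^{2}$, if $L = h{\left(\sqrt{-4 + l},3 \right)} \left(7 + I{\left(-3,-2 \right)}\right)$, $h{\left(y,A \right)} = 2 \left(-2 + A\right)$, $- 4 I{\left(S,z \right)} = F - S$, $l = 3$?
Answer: $\frac{100489}{4} \approx 25122.0$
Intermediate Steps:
$I{\left(S,z \right)} = 1 + \frac{S}{4}$ ($I{\left(S,z \right)} = - \frac{-4 - S}{4} = 1 + \frac{S}{4}$)
$h{\left(y,A \right)} = -4 + 2 A$
$L = \frac{29}{2}$ ($L = \left(-4 + 2 \cdot 3\right) \left(7 + \left(1 + \frac{1}{4} \left(-3\right)\right)\right) = \left(-4 + 6\right) \left(7 + \left(1 - \frac{3}{4}\right)\right) = 2 \left(7 + \frac{1}{4}\right) = 2 \cdot \frac{29}{4} = \frac{29}{2} \approx 14.5$)
$\left(L + 144\right)^{2} = \left(\frac{29}{2} + 144\right)^{2} = \left(\frac{317}{2}\right)^{2} = \frac{100489}{4}$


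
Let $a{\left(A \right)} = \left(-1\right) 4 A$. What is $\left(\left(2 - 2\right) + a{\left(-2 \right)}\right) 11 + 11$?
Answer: $99$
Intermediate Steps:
$a{\left(A \right)} = - 4 A$
$\left(\left(2 - 2\right) + a{\left(-2 \right)}\right) 11 + 11 = \left(\left(2 - 2\right) - -8\right) 11 + 11 = \left(0 + 8\right) 11 + 11 = 8 \cdot 11 + 11 = 88 + 11 = 99$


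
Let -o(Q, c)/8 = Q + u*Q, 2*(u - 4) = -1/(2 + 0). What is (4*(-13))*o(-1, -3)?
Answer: -1976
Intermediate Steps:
u = 15/4 (u = 4 + (-1/(2 + 0))/2 = 4 + (-1/2)/2 = 4 + (-1*½)/2 = 4 + (½)*(-½) = 4 - ¼ = 15/4 ≈ 3.7500)
o(Q, c) = -38*Q (o(Q, c) = -8*(Q + 15*Q/4) = -38*Q)
(4*(-13))*o(-1, -3) = (4*(-13))*(-38*(-1)) = -52*38 = -1976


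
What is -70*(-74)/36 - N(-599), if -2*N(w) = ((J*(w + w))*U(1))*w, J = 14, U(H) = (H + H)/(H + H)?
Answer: 45210221/9 ≈ 5.0234e+6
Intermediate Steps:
U(H) = 1 (U(H) = (2*H)/((2*H)) = (2*H)*(1/(2*H)) = 1)
N(w) = -14*w² (N(w) = -(14*(w + w))*1*w/2 = -(14*(2*w))*1*w/2 = -(28*w)*1*w/2 = -28*w*w/2 = -14*w²)
-70*(-74)/36 - N(-599) = -70*(-74)/36 - (-14)*(-599)² = 5180*(1/36) - (-14)*358801 = 1295/9 - 1*(-5023214) = 1295/9 + 5023214 = 45210221/9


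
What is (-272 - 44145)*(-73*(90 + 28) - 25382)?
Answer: 1510000332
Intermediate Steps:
(-272 - 44145)*(-73*(90 + 28) - 25382) = -44417*(-73*118 - 25382) = -44417*(-8614 - 25382) = -44417*(-33996) = 1510000332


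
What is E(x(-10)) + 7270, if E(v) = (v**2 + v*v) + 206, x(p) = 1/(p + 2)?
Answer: 239233/32 ≈ 7476.0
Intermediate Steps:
x(p) = 1/(2 + p)
E(v) = 206 + 2*v**2 (E(v) = (v**2 + v**2) + 206 = 2*v**2 + 206 = 206 + 2*v**2)
E(x(-10)) + 7270 = (206 + 2*(1/(2 - 10))**2) + 7270 = (206 + 2*(1/(-8))**2) + 7270 = (206 + 2*(-1/8)**2) + 7270 = (206 + 2*(1/64)) + 7270 = (206 + 1/32) + 7270 = 6593/32 + 7270 = 239233/32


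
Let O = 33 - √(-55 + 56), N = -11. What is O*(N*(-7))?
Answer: 2464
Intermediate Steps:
O = 32 (O = 33 - √1 = 33 - 1*1 = 33 - 1 = 32)
O*(N*(-7)) = 32*(-11*(-7)) = 32*77 = 2464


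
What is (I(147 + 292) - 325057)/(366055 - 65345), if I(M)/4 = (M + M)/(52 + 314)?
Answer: -11896735/11005986 ≈ -1.0809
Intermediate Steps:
I(M) = 4*M/183 (I(M) = 4*((M + M)/(52 + 314)) = 4*((2*M)/366) = 4*((2*M)*(1/366)) = 4*(M/183) = 4*M/183)
(I(147 + 292) - 325057)/(366055 - 65345) = (4*(147 + 292)/183 - 325057)/(366055 - 65345) = ((4/183)*439 - 325057)/300710 = (1756/183 - 325057)*(1/300710) = -59483675/183*1/300710 = -11896735/11005986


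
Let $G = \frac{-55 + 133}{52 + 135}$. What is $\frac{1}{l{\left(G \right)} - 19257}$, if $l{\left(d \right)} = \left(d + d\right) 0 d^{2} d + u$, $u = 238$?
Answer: $- \frac{1}{19019} \approx -5.2579 \cdot 10^{-5}$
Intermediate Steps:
$G = \frac{78}{187} \approx 0.41711$
$l{\left(d \right)} = 238$ ($l{\left(d \right)} = \left(d + d\right) 0 d^{2} d + 238 = 2 d 0 d + 238 = 0 d + 238 = 0 + 238 = 238$)
$\frac{1}{l{\left(G \right)} - 19257} = \frac{1}{238 - 19257} = \frac{1}{-19019} = - \frac{1}{19019}$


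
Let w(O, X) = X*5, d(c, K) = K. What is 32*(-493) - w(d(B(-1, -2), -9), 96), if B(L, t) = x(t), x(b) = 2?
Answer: -16256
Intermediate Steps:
B(L, t) = 2
w(O, X) = 5*X
32*(-493) - w(d(B(-1, -2), -9), 96) = 32*(-493) - 5*96 = -15776 - 1*480 = -15776 - 480 = -16256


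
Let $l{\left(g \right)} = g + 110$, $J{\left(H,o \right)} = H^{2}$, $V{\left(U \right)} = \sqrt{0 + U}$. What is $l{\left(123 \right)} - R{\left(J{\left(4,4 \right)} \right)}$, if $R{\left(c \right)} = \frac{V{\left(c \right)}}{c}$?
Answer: $\frac{931}{4} \approx 232.75$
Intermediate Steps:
$V{\left(U \right)} = \sqrt{U}$
$l{\left(g \right)} = 110 + g$
$R{\left(c \right)} = \frac{1}{\sqrt{c}}$ ($R{\left(c \right)} = \frac{\sqrt{c}}{c} = \frac{1}{\sqrt{c}}$)
$l{\left(123 \right)} - R{\left(J{\left(4,4 \right)} \right)} = \left(110 + 123\right) - \frac{1}{\sqrt{4^{2}}} = 233 - \frac{1}{\sqrt{16}} = 233 - \frac{1}{4} = \frac{931}{4}$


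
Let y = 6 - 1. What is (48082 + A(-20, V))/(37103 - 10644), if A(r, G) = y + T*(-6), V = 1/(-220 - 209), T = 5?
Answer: 48057/26459 ≈ 1.8163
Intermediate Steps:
y = 5
V = -1/429 (V = 1/(-429) = -1/429 ≈ -0.0023310)
A(r, G) = -25 (A(r, G) = 5 + 5*(-6) = 5 - 30 = -25)
(48082 + A(-20, V))/(37103 - 10644) = (48082 - 25)/(37103 - 10644) = 48057/26459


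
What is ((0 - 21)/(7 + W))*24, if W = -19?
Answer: 42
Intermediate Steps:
((0 - 21)/(7 + W))*24 = ((0 - 21)/(7 - 19))*24 = -21/(-12)*24 = -21*(-1/12)*24 = (7/4)*24 = 42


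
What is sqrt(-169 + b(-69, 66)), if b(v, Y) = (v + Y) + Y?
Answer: I*sqrt(106) ≈ 10.296*I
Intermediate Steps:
b(v, Y) = v + 2*Y (b(v, Y) = (Y + v) + Y = v + 2*Y)
sqrt(-169 + b(-69, 66)) = sqrt(-169 + (-69 + 2*66)) = sqrt(-169 + (-69 + 132)) = sqrt(-169 + 63) = sqrt(-106) = I*sqrt(106)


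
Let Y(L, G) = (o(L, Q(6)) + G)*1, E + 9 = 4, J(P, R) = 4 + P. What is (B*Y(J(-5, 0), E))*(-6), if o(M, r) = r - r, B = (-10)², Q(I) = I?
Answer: 3000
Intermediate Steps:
B = 100
E = -5 (E = -9 + 4 = -5)
o(M, r) = 0
Y(L, G) = G (Y(L, G) = (0 + G)*1 = G*1 = G)
(B*Y(J(-5, 0), E))*(-6) = (100*(-5))*(-6) = -500*(-6) = 3000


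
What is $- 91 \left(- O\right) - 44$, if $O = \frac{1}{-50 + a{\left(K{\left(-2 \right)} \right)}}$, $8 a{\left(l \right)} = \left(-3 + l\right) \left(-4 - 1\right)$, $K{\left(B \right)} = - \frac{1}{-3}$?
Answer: $- \frac{6653}{145} \approx -45.883$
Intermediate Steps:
$K{\left(B \right)} = \frac{1}{3}$ ($K{\left(B \right)} = \left(-1\right) \left(- \frac{1}{3}\right) = \frac{1}{3}$)
$a{\left(l \right)} = \frac{15}{8} - \frac{5 l}{8}$ ($a{\left(l \right)} = \frac{\left(-3 + l\right) \left(-4 - 1\right)}{8} = \frac{\left(-3 + l\right) \left(-5\right)}{8} = \frac{15 - 5 l}{8} = \frac{15}{8} - \frac{5 l}{8}$)
$O = - \frac{3}{145}$ ($O = \frac{1}{-50 + \left(\frac{15}{8} - \frac{5}{24}\right)} = \frac{1}{-50 + \frac{5}{3}} = \frac{1}{- \frac{145}{3}} = - \frac{3}{145} \approx -0.02069$)
$- 91 \left(- O\right) - 44 = - 91 \left(\left(-1\right) \left(- \frac{3}{145}\right)\right) - 44 = \left(-91\right) \frac{3}{145} - 44 = - \frac{273}{145} - 44 = - \frac{6653}{145}$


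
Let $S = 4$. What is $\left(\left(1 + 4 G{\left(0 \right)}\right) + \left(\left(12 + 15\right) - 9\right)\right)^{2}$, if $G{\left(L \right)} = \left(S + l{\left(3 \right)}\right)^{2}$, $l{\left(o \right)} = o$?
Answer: $46225$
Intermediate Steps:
$G{\left(L \right)} = 49$ ($G{\left(L \right)} = \left(4 + 3\right)^{2} = 7^{2} = 49$)
$\left(\left(1 + 4 G{\left(0 \right)}\right) + \left(\left(12 + 15\right) - 9\right)\right)^{2} = \left(\left(1 + 4 \cdot 49\right) + \left(\left(12 + 15\right) - 9\right)\right)^{2} = \left(\left(1 + 196\right) + \left(27 - 9\right)\right)^{2} = \left(197 + 18\right)^{2} = 215^{2} = 46225$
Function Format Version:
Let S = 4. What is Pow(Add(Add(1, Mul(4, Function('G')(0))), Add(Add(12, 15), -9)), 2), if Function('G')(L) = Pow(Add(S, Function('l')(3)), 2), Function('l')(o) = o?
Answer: 46225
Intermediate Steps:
Function('G')(L) = 49 (Function('G')(L) = Pow(Add(4, 3), 2) = Pow(7, 2) = 49)
Pow(Add(Add(1, Mul(4, Function('G')(0))), Add(Add(12, 15), -9)), 2) = Pow(Add(Add(1, Mul(4, 49)), Add(Add(12, 15), -9)), 2) = Pow(Add(Add(1, 196), Add(27, -9)), 2) = Pow(Add(197, 18), 2) = Pow(215, 2) = 46225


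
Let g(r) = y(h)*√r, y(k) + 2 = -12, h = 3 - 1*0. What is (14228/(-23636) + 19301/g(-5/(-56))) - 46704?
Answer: -275977493/5909 - 19301*√70/35 ≈ -51318.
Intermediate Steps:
h = 3 (h = 3 + 0 = 3)
y(k) = -14 (y(k) = -2 - 12 = -14)
g(r) = -14*√r
(14228/(-23636) + 19301/g(-5/(-56))) - 46704 = (14228/(-23636) + 19301/((-14*√5*√(-1/(-56))))) - 46704 = (14228*(-1/23636) + 19301/((-14*√70/28))) - 46704 = (-3557/5909 + 19301/((-√70/2))) - 46704 = (-3557/5909 + 19301*(-√70/35)) - 46704 = (-3557/5909 - 19301*√70/35) - 46704 = -275977493/5909 - 19301*√70/35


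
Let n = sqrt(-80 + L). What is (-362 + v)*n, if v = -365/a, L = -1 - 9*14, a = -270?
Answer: -19475*I*sqrt(23)/18 ≈ -5188.8*I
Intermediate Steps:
L = -127 (L = -1 - 126 = -127)
n = 3*I*sqrt(23) (n = sqrt(-80 - 127) = sqrt(-207) = 3*I*sqrt(23) ≈ 14.387*I)
v = 73/54 (v = -365/(-270) = -365*(-1/270) = 73/54 ≈ 1.3519)
(-362 + v)*n = (-362 + 73/54)*(3*I*sqrt(23)) = -19475*I*sqrt(23)/18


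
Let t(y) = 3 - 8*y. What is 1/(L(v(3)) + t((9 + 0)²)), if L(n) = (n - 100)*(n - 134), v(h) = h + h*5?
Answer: 1/8867 ≈ 0.00011278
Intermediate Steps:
v(h) = 6*h (v(h) = h + 5*h = 6*h)
L(n) = (-134 + n)*(-100 + n) (L(n) = (-100 + n)*(-134 + n) = (-134 + n)*(-100 + n))
1/(L(v(3)) + t((9 + 0)²)) = 1/((13400 + (6*3)² - 1404*3) + (3 - 8*(9 + 0)²)) = 1/((13400 + 18² - 234*18) + (3 - 8*9²)) = 1/((13400 + 324 - 4212) + (3 - 8*81)) = 1/(9512 + (3 - 648)) = 1/(9512 - 645) = 1/8867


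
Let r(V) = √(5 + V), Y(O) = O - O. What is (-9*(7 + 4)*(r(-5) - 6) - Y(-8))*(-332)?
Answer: -197208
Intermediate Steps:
Y(O) = 0
(-9*(7 + 4)*(r(-5) - 6) - Y(-8))*(-332) = (-9*(7 + 4)*(√(5 - 5) - 6) - 1*0)*(-332) = (-99*(√0 - 6) + 0)*(-332) = (-99*(0 - 6) + 0)*(-332) = (-99*(-6) + 0)*(-332) = (-9*(-66) + 0)*(-332) = (594 + 0)*(-332) = 594*(-332) = -197208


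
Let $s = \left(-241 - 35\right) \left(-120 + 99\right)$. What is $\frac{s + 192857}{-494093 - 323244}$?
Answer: $- \frac{198653}{817337} \approx -0.24305$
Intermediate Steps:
$s = 5796$ ($s = \left(-276\right) \left(-21\right) = 5796$)
$\frac{s + 192857}{-494093 - 323244} = \frac{5796 + 192857}{-494093 - 323244} = \frac{198653}{-817337} = 198653 \left(- \frac{1}{817337}\right) = - \frac{198653}{817337}$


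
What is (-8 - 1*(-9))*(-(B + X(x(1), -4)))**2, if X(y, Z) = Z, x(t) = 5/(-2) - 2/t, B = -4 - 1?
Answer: 81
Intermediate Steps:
B = -5
x(t) = -5/2 - 2/t (x(t) = 5*(-1/2) - 2/t = -5/2 - 2/t)
(-8 - 1*(-9))*(-(B + X(x(1), -4)))**2 = (-8 - 1*(-9))*(-(-5 - 4))**2 = (-8 + 9)*(-1*(-9))**2 = 1*9**2 = 1*81 = 81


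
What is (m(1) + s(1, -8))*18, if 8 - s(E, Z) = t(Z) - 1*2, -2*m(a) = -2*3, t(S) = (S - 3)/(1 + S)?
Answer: 1440/7 ≈ 205.71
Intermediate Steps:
t(S) = (-3 + S)/(1 + S)
m(a) = 3 (m(a) = -(-1)*3 = -½*(-6) = 3)
s(E, Z) = 10 - (-3 + Z)/(1 + Z) (s(E, Z) = 8 - ((-3 + Z)/(1 + Z) - 1*2) = 8 - ((-3 + Z)/(1 + Z) - 2) = 8 - (-2 + (-3 + Z)/(1 + Z)) = 8 + (2 - (-3 + Z)/(1 + Z)) = 10 - (-3 + Z)/(1 + Z))
(m(1) + s(1, -8))*18 = (3 + (13 + 9*(-8))/(1 - 8))*18 = (3 + (13 - 72)/(-7))*18 = (3 - ⅐*(-59))*18 = (3 + 59/7)*18 = (80/7)*18 = 1440/7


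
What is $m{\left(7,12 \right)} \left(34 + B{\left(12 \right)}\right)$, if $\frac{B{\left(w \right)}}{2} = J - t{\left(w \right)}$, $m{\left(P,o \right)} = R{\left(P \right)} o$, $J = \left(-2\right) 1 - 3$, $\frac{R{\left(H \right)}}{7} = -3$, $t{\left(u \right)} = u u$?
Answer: $66528$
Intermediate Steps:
$t{\left(u \right)} = u^{2}$
$R{\left(H \right)} = -21$ ($R{\left(H \right)} = 7 \left(-3\right) = -21$)
$J = -5$ ($J = -2 - 3 = -5$)
$m{\left(P,o \right)} = - 21 o$
$B{\left(w \right)} = -10 - 2 w^{2}$ ($B{\left(w \right)} = 2 \left(-5 - w^{2}\right) = -10 - 2 w^{2}$)
$m{\left(7,12 \right)} \left(34 + B{\left(12 \right)}\right) = \left(-21\right) 12 \left(34 - \left(10 + 2 \cdot 12^{2}\right)\right) = - 252 \left(34 - 298\right) = \left(-252\right) \left(-264\right) = 66528$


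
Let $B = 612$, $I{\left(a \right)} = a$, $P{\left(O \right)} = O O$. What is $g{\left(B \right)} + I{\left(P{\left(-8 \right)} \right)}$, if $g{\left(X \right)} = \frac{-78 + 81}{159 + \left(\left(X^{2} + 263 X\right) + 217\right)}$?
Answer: $\frac{34296067}{535876} \approx 64.0$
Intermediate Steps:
$P{\left(O \right)} = O^{2}$
$g{\left(X \right)} = \frac{3}{376 + X^{2} + 263 X}$ ($g{\left(X \right)} = \frac{3}{159 + \left(217 + X^{2} + 263 X\right)} = \frac{3}{376 + X^{2} + 263 X}$)
$g{\left(B \right)} + I{\left(P{\left(-8 \right)} \right)} = \frac{3}{376 + 612^{2} + 263 \cdot 612} + \left(-8\right)^{2} = \frac{3}{376 + 374544 + 160956} + 64 = \frac{3}{535876} + 64 = \frac{34296067}{535876}$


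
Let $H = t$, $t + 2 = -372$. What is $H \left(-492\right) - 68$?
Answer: $183940$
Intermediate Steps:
$t = -374$ ($t = -2 - 372 = -374$)
$H = -374$
$H \left(-492\right) - 68 = \left(-374\right) \left(-492\right) - 68 = 184008 - 68 = 183940$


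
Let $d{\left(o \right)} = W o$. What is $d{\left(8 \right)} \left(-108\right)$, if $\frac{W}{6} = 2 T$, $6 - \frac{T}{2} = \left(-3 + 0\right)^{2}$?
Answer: $62208$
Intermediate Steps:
$T = -6$ ($T = 12 - 2 \left(-3 + 0\right)^{2} = 12 - 2 \left(-3\right)^{2} = 12 - 18 = -6$)
$W = -72$ ($W = 6 \cdot 2 \left(-6\right) = 6 \left(-12\right) = -72$)
$d{\left(o \right)} = - 72 o$
$d{\left(8 \right)} \left(-108\right) = \left(-72\right) 8 \left(-108\right) = \left(-576\right) \left(-108\right) = 62208$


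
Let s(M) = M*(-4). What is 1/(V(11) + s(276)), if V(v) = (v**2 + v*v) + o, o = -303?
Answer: -1/1165 ≈ -0.00085837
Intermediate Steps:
V(v) = -303 + 2*v**2 (V(v) = (v**2 + v*v) - 303 = (v**2 + v**2) - 303 = 2*v**2 - 303 = -303 + 2*v**2)
s(M) = -4*M
1/(V(11) + s(276)) = 1/((-303 + 2*11**2) - 4*276) = 1/((-303 + 2*121) - 1104) = 1/((-303 + 242) - 1104) = 1/(-61 - 1104) = 1/(-1165) = -1/1165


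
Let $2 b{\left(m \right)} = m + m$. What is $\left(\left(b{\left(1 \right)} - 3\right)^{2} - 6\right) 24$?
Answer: $-48$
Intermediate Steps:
$b{\left(m \right)} = m$ ($b{\left(m \right)} = \frac{m + m}{2} = \frac{2 m}{2} = m$)
$\left(\left(b{\left(1 \right)} - 3\right)^{2} - 6\right) 24 = \left(\left(1 - 3\right)^{2} - 6\right) 24 = \left(\left(-2\right)^{2} - 6\right) 24 = \left(4 - 6\right) 24 = \left(-2\right) 24 = -48$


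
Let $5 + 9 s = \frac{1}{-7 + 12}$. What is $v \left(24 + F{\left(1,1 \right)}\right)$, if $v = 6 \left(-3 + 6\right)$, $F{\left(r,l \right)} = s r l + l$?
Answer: $\frac{2202}{5} \approx 440.4$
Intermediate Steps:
$s = - \frac{8}{15}$ ($s = - \frac{5}{9} + \frac{1}{9 \left(-7 + 12\right)} = - \frac{5}{9} + \frac{1}{9 \cdot 5} = - \frac{5}{9} + \frac{1}{9} \cdot \frac{1}{5} = - \frac{5}{9} + \frac{1}{45} = - \frac{8}{15} \approx -0.53333$)
$F{\left(r,l \right)} = l - \frac{8 l r}{15}$ ($F{\left(r,l \right)} = - \frac{8 r}{15} l + l = - \frac{8 l r}{15} + l = l - \frac{8 l r}{15}$)
$v = 18$ ($v = 6 \cdot 3 = 18$)
$v \left(24 + F{\left(1,1 \right)}\right) = 18 \left(24 + \frac{1}{15} \cdot 1 \left(15 - 8\right)\right) = 18 \left(24 + \frac{1}{15} \cdot 1 \cdot 7\right) = 18 \left(24 + \frac{7}{15}\right) = 18 \cdot \frac{367}{15} = \frac{2202}{5}$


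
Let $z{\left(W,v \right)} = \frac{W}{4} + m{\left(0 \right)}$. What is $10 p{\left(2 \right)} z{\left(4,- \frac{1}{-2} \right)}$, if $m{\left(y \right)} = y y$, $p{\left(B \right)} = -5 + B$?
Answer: $-30$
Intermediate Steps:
$m{\left(y \right)} = y^{2}$
$z{\left(W,v \right)} = \frac{W}{4}$ ($z{\left(W,v \right)} = \frac{W}{4} + 0^{2} = W \frac{1}{4} + 0 = \frac{W}{4} + 0 = \frac{W}{4}$)
$10 p{\left(2 \right)} z{\left(4,- \frac{1}{-2} \right)} = 10 \left(-5 + 2\right) \frac{1}{4} \cdot 4 = 10 \left(-3\right) 1 = \left(-30\right) 1 = -30$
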